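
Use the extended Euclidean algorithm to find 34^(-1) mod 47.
Extended GCD: 34(18) + 47(-13) = 1. So 34^(-1) ≡ 18 mod 47. Verify: 34 × 18 = 612 ≡ 1 mod 47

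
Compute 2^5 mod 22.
By repeated squaring (mod 22): 2^{1}≡2, 2^{2}≡4, 2^{4}≡16. Then 2^{5} = 2^{4+1} ≡ 16 × 2 ≡ 10 (mod 22)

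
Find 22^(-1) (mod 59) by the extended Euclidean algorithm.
Extended GCD: 22(-8) + 59(3) = 1. So 22^(-1) ≡ -8 ≡ 51 (mod 59). Verify: 22 × 51 = 1122 ≡ 1 (mod 59)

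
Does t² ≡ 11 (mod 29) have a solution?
By Euler's criterion: 11^{14} ≡ 28 (mod 29). Since this equals -1 (≡ 28), 11 is not a QR.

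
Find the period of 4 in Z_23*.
Powers of 4 mod 23: 4^1≡4, 4^2≡16, 4^3≡18, 4^4≡3, 4^5≡12, 4^6≡2, 4^7≡8, 4^8≡9, 4^9≡13, 4^10≡6, 4^11≡1. Order = 11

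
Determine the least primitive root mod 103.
g = 5. Powers: [5, 25, 22, 7, 35, 72, 51, ...] generates all 102 non-zero residues.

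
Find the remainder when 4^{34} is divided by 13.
By Fermat: 4^{12} ≡ 1 mod 13. 34 = 2×12 + 10. So 4^{34} ≡ 4^{10} ≡ 9 mod 13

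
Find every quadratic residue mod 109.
QRs mod 109: {1, 3, 4, 5, 7, 9, 12, 15, 16, 20, 21, 22, 25, 26, 27, 28, 29, 31, 34, 35, 36, 38, 43, 45, 46, 48, 49, 60, 61, 63, 64, 66, 71, 73, 74, 75, 78, 80, 81, 82, 83, 84, 87, 88, 89, 93, 94, 97, 100, 102, 104, 105, 106, 108}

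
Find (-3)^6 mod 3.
By repeated squaring mod 3: (-3)^{1}≡0, (-3)^{2}≡0, (-3)^{4}≡0. Then (-3)^{6} = (-3)^{4+2} ≡ 0 × 0 ≡ 0 mod 3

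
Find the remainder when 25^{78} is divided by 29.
By Fermat: 25^{28} ≡ 1 mod 29. 78 = 2×28 + 22. So 25^{78} ≡ 25^{22} ≡ 25 mod 29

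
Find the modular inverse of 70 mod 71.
Since 71 is prime, by Fermat 70^(-1) ≡ 70^{69} ≡ 70 mod 71. Verify: 70 × 70 = 4900 ≡ 1 mod 71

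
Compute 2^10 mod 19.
By repeated squaring (mod 19): 2^{1}≡2, 2^{2}≡4, 2^{4}≡16, 2^{8}≡9. Then 2^{10} = 2^{8+2} ≡ 9 × 4 ≡ 17 (mod 19)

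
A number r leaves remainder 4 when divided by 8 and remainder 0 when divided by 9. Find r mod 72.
M = 8 × 9 = 72. M₁ = 9, y₁ ≡ 1 mod 8. M₂ = 8, y₂ ≡ 8 mod 9. r = 4×9×1 + 0×8×8 ≡ 36 mod 72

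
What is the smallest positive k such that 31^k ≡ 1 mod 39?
Powers of 31 mod 39: 31^1≡31, 31^2≡25, 31^3≡34, 31^4≡1. So the order of 31 is 4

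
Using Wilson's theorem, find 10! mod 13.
(12)! = (10)! × (11) × (12) ≡ -1 (mod 13). So (10)! ≡ -1 × [(12)(11)]^(-1) ≡ 6 (mod 13)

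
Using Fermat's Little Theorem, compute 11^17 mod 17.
By Fermat: 11^{16} ≡ 1 mod 17. So 11^{17} = 11^{16} · 11^{1} ≡ 11^{1} ≡ 11 mod 17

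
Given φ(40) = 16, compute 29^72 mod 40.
By Euler: 29^{16} ≡ 1 mod 40 since gcd(29, 40) = 1. 72 = 4×16 + 8. So 29^{72} ≡ 29^{8} ≡ 1 mod 40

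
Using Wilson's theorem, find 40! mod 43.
(42)! = (40)! × (41) × (42) ≡ -1 mod 43. So (40)! ≡ -1 × [(42)(41)]^(-1) ≡ 21 mod 43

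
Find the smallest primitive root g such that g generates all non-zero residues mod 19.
g = 2. Powers: [2, 4, 8, 16, 13, 7, 14, 9, ...] generates all 18 non-zero residues.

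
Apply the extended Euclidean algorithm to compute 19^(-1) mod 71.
Extended GCD: 19(15) + 71(-4) = 1. So 19^(-1) ≡ 15 (mod 71). Verify: 19 × 15 = 285 ≡ 1 (mod 71)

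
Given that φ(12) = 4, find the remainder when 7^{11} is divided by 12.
By Euler: 7^{4} ≡ 1 mod 12 since gcd(7, 12) = 1. 11 = 2×4 + 3. So 7^{11} ≡ 7^{3} ≡ 7 mod 12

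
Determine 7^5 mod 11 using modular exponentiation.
By repeated squaring (mod 11): 7^{1}≡7, 7^{2}≡5, 7^{4}≡3. Then 7^{5} = 7^{4+1} ≡ 3 × 7 ≡ 10 (mod 11)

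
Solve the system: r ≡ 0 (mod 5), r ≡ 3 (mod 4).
M = 5 × 4 = 20. M₁ = 4, y₁ ≡ 4 (mod 5). M₂ = 5, y₂ ≡ 1 (mod 4). r = 0×4×4 + 3×5×1 ≡ 15 (mod 20)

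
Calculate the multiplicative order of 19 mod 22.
Powers of 19 mod 22: 19^1≡19, 19^2≡9, 19^3≡17, 19^4≡15, 19^5≡21, 19^6≡3, 19^7≡13, 19^8≡5, 19^9≡7, 19^10≡1. So the order of 19 is 10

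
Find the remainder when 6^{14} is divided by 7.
By Fermat: 6^{6} ≡ 1 mod 7. 14 = 2×6 + 2. So 6^{14} ≡ 6^{2} ≡ 1 mod 7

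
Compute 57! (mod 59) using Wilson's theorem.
(58)! = (57)! × (58) ≡ -1 (mod 59). So (57)! ≡ -1 × (58)^(-1) ≡ (-1)×(-1) = 1 (mod 59)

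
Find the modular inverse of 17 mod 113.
Since 113 is prime, by Fermat 17^(-1) ≡ 17^{111} ≡ 20 (mod 113). Verify: 17 × 20 = 340 ≡ 1 (mod 113)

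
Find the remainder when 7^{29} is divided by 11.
By Fermat: 7^{10} ≡ 1 (mod 11). 29 = 2×10 + 9. So 7^{29} ≡ 7^{9} ≡ 8 (mod 11)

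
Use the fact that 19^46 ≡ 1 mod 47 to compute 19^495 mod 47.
By Fermat: 19^{46} ≡ 1 mod 47. 495 ≡ 35 mod 46. So 19^{495} ≡ 19^{35} ≡ 13 mod 47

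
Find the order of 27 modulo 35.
Powers of 27 mod 35: 27^1≡27, 27^2≡29, 27^3≡13, 27^4≡1. ord_35(27) = 4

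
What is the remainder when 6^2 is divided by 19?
6^{2} = 36 ≡ 17 mod 19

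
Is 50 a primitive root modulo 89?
50^{22} ≡ 1 (mod 89) and 22 < 88, so ord_89(50) = 22 ≠ 88 and 50 is not a primitive root.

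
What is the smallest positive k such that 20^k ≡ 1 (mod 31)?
Powers of 20 mod 31: 20^1≡20, 20^2≡28, 20^3≡2, 20^4≡9, 20^5≡25, 20^6≡4, 20^7≡18, 20^8≡19, 20^9≡8, 20^10≡5, 20^11≡7, 20^12≡16, 20^13≡10, 20^14≡14, 20^15≡1. ord_31(20) = 15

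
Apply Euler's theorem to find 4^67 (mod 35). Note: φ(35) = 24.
By Euler: 4^{24} ≡ 1 (mod 35) since gcd(4, 35) = 1. 67 = 2×24 + 19. So 4^{67} ≡ 4^{19} ≡ 4 (mod 35)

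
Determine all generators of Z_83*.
There are φ(82) = 40 primitive roots mod 83: {2, 5, 6, 8, 13, 14, 15, 18, 19, 20, 22, 24, 32, 34, 35, 39, 42, 43, 45, 46, 47, 50, 52, 53, 54, 55, 56, 57, 58, 60, 62, 66, 67, 71, 72, 73, 74, 76, 79, 80}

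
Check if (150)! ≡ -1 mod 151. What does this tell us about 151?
(150)! mod 151 = 150. Since this equals -1 mod 151, Wilson confirms 151 is prime.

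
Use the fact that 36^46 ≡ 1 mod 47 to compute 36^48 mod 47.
By Fermat: 36^{46} ≡ 1 mod 47. So 36^{48} = 36^{46} · 36^{2} ≡ 36^{2} ≡ 27 mod 47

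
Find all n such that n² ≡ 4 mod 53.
The square roots of 4 mod 53 are 51 and 2. Verify: 51² = 2601 ≡ 4 mod 53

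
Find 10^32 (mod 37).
By repeated squaring (mod 37): 10^{1}≡10, 10^{2}≡26, 10^{4}≡10, 10^{8}≡26, 10^{16}≡10, 10^{32}≡26. So 10^{32} ≡ 26 (mod 37)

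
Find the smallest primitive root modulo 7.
g = 3. Powers: [3, 2, 6, 4, 5, 1] generates all 6 non-zero residues.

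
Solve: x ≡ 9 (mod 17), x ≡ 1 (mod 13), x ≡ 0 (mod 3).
M = 17 × 13 × 3 = 663. M₁ = 39, y₁ ≡ 7 (mod 17). M₂ = 51, y₂ ≡ 12 (mod 13). M₃ = 221, y₃ ≡ 2 (mod 3). x = 9×39×7 + 1×51×12 + 0×221×2 ≡ 417 (mod 663)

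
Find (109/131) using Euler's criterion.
(109/131) = 109^{65} mod 131 = 1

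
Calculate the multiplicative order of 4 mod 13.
Powers of 4 mod 13: 4^1≡4, 4^2≡3, 4^3≡12, 4^4≡9, 4^5≡10, 4^6≡1. ord_13(4) = 6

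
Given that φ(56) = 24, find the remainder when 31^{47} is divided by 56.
By Euler: 31^{24} ≡ 1 mod 56 since gcd(31, 56) = 1. 47 = 1×24 + 23. So 31^{47} ≡ 31^{23} ≡ 47 mod 56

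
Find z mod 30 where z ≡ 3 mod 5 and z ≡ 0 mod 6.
M = 5 × 6 = 30. M₁ = 6, y₁ ≡ 1 mod 5. M₂ = 5, y₂ ≡ 5 mod 6. z = 3×6×1 + 0×5×5 ≡ 18 mod 30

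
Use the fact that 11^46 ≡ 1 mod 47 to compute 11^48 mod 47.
By Fermat: 11^{46} ≡ 1 mod 47. So 11^{48} = 11^{46} · 11^{2} ≡ 11^{2} ≡ 27 mod 47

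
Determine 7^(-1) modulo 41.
Since 41 is prime, by Fermat 7^(-1) ≡ 7^{39} ≡ 6 mod 41. Verify: 7 × 6 = 42 ≡ 1 mod 41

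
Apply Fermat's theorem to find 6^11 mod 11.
By Fermat: 6^{10} ≡ 1 mod 11. So 6^{11} = 6^{10} · 6^{1} ≡ 6^{1} ≡ 6 mod 11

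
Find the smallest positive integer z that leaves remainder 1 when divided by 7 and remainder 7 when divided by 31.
M = 7 × 31 = 217. M₁ = 31, y₁ ≡ 5 (mod 7). M₂ = 7, y₂ ≡ 9 (mod 31). z = 1×31×5 + 7×7×9 ≡ 162 (mod 217)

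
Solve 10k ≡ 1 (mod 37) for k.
Since 37 is prime, by Fermat 10^(-1) ≡ 10^{35} ≡ 26 (mod 37). Verify: 10 × 26 = 260 ≡ 1 (mod 37)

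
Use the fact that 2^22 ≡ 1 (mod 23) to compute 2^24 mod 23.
By Fermat: 2^{22} ≡ 1 (mod 23). So 2^{24} = 2^{22} · 2^{2} ≡ 2^{2} ≡ 4 (mod 23)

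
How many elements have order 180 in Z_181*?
Number of primitive roots mod 181 = φ(p-1) = φ(180) = 48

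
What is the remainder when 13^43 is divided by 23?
Using Fermat: 13^{22} ≡ 1 (mod 23). 43 ≡ 21 (mod 22). So 13^{43} ≡ 13^{21} ≡ 16 (mod 23)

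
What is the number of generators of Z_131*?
There are φ(131-1) = φ(130) = 48 primitive roots modulo 131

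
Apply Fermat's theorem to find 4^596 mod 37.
By Fermat: 4^{36} ≡ 1 mod 37. 596 ≡ 20 mod 36. So 4^{596} ≡ 4^{20} ≡ 16 mod 37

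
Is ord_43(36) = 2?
Powers of 36 mod 43: 36^1≡36, 36^2≡6, 36^3≡1. 36^2≡6≢1, so ord ≠ 2. No, the actual order is 3.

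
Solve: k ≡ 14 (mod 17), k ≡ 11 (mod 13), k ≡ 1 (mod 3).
M = 17 × 13 × 3 = 663. M₁ = 39, y₁ ≡ 7 (mod 17). M₂ = 51, y₂ ≡ 12 (mod 13). M₃ = 221, y₃ ≡ 2 (mod 3). k = 14×39×7 + 11×51×12 + 1×221×2 ≡ 388 (mod 663)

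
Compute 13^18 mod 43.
By repeated squaring mod 43: 13^{1}≡13, 13^{2}≡40, 13^{4}≡9, 13^{8}≡38, 13^{16}≡25. Then 13^{18} = 13^{16+2} ≡ 25 × 40 ≡ 11 mod 43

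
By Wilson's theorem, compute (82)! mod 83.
By Wilson's theorem, (82)! ≡ -1 ≡ 82 mod 83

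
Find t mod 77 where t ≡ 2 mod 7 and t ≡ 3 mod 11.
M = 7 × 11 = 77. M₁ = 11, y₁ ≡ 2 mod 7. M₂ = 7, y₂ ≡ 8 mod 11. t = 2×11×2 + 3×7×8 ≡ 58 mod 77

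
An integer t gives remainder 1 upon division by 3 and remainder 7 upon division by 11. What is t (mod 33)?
M = 3 × 11 = 33. M₁ = 11, y₁ ≡ 2 (mod 3). M₂ = 3, y₂ ≡ 4 (mod 11). t = 1×11×2 + 7×3×4 ≡ 7 (mod 33)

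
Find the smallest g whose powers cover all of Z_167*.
g = 5. For each prime q|166: 5^{83}≡166, 5^{2}≡25, none ≡ 1, so ord_167(5) = 166 and 5 is a primitive root.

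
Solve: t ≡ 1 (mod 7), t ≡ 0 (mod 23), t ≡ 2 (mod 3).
M = 7 × 23 × 3 = 483. M₁ = 69, y₁ ≡ 6 (mod 7). M₂ = 21, y₂ ≡ 11 (mod 23). M₃ = 161, y₃ ≡ 2 (mod 3). t = 1×69×6 + 0×21×11 + 2×161×2 ≡ 92 (mod 483)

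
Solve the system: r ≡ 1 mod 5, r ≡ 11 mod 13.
M = 5 × 13 = 65. M₁ = 13, y₁ ≡ 2 mod 5. M₂ = 5, y₂ ≡ 8 mod 13. r = 1×13×2 + 11×5×8 ≡ 11 mod 65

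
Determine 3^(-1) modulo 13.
Since 13 is prime, by Fermat 3^(-1) ≡ 3^{11} ≡ 9 (mod 13). Verify: 3 × 9 = 27 ≡ 1 (mod 13)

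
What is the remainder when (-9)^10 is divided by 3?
By repeated squaring mod 3: (-9)^{1}≡0, (-9)^{2}≡0, (-9)^{4}≡0, (-9)^{8}≡0. Then (-9)^{10} = (-9)^{8+2} ≡ 0 × 0 ≡ 0 mod 3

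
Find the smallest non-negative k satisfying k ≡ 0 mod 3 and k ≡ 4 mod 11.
M = 3 × 11 = 33. M₁ = 11, y₁ ≡ 2 mod 3. M₂ = 3, y₂ ≡ 4 mod 11. k = 0×11×2 + 4×3×4 ≡ 15 mod 33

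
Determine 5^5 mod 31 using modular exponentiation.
By repeated squaring mod 31: 5^{1}≡5, 5^{2}≡25, 5^{4}≡5. Then 5^{5} = 5^{4+1} ≡ 5 × 5 ≡ 25 mod 31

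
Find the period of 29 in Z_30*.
Powers of 29 mod 30: 29^1≡29, 29^2≡1. So the order of 29 is 2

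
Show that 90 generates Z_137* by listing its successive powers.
90^1, 90^2, ..., 90^{136} mod 137: [90, 17, 23, 15, 117, 118, 71, 88, 111, 126, 106, 87, 21, 109, 83, 72, 41, 128, 12, 121, 67, 2, 43, 34, 46, 30, 97, 99, 5, 39, 85, 115, 75, 37, 42, 81, 29, 7, 82, 119, 24, 105, 134, 4, 86, 68, 92, 60, 57, 61, 10, 78, 33, 93, 13, 74, 84, 25, 58, 14, 27, 101, 48, 73, 131, 8, 35, 136, 47, 120, 114, 122, 20, 19, 66, 49, 26, 11, 31, 50, 116, 28, 54, 65, 96, 9, 125, 16, 70, 135, 94, 103, 91, 107, 40, 38, 132, 98, 52, 22, 62, 100, 95, 56, 108, 130, 55, 18, 113, 32, 3, 133, 51, 69, 45, 77, 80, 76, 127, 59, 104, 44, 124, 63, 53, 112, 79, 123, 110, 36, 89, 64, 6, 129, 102, 1]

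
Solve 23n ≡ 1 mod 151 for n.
Since 151 is prime, by Fermat 23^(-1) ≡ 23^{149} ≡ 46 mod 151. Verify: 23 × 46 = 1058 ≡ 1 mod 151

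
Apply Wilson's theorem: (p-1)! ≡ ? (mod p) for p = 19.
By Wilson's theorem, (18)! ≡ -1 ≡ 18 mod 19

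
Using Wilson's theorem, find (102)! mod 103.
By Wilson's theorem, (102)! ≡ -1 ≡ 102 mod 103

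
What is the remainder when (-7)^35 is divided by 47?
By repeated squaring (mod 47): (-7)^{1}≡40, (-7)^{2}≡2, (-7)^{4}≡4, (-7)^{8}≡16, (-7)^{16}≡21, (-7)^{32}≡18. Then (-7)^{35} = (-7)^{32+2+1} ≡ 18 × 2 × 40 ≡ 30 (mod 47)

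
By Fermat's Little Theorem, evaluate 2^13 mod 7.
By Fermat: 2^{6} ≡ 1 mod 7. 13 = 2×6 + 1. So 2^{13} ≡ 2^{1} ≡ 2 mod 7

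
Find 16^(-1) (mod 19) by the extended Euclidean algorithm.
Extended GCD: 16(6) + 19(-5) = 1. So 16^(-1) ≡ 6 (mod 19). Verify: 16 × 6 = 96 ≡ 1 (mod 19)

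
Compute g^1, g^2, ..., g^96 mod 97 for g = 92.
92^1, 92^2, ..., 92^{96} mod 97: [92, 25, 69, 43, 76, 8, 57, 6, 67, 53, 26, 64, 68, 48, 51, 36, 14, 27, 59, 93, 20, 94, 15, 22, 84, 65, 63, 73, 23, 79, 90, 35, 19, 2, 87, 50, 41, 86, 55, 16, 17, 12, 37, 9, 52, 31, 39, 96, 5, 72, 28, 54, 21, 89, 40, 91, 30, 44, 71, 33, 29, 49, 46, 61, 83, 70, 38, 4, 77, 3, 82, 75, 13, 32, 34, 24, 74, 18, 7, 62, 78, 95, 10, 47, 56, 11, 42, 81, 80, 85, 60, 88, 45, 66, 58, 1]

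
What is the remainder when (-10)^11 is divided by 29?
By repeated squaring mod 29: (-10)^{1}≡19, (-10)^{2}≡13, (-10)^{4}≡24, (-10)^{8}≡25. Then (-10)^{11} = (-10)^{8+2+1} ≡ 25 × 13 × 19 ≡ 27 mod 29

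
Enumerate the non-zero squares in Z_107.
QRs mod 107: {1, 3, 4, 9, 10, 11, 12, 13, 14, 16, 19, 23, 25, 27, 29, 30, 33, 34, 35, 36, 37, 39, 40, 41, 42, 44, 47, 48, 49, 52, 53, 56, 57, 61, 62, 64, 69, 75, 76, 79, 81, 83, 85, 86, 87, 89, 90, 92, 99, 100, 101, 102, 105}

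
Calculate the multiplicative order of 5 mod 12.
Powers of 5 mod 12: 5^1≡5, 5^2≡1. So the order of 5 is 2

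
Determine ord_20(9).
Powers of 9 mod 20: 9^1≡9, 9^2≡1. Order = 2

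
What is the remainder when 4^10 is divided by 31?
By repeated squaring (mod 31): 4^{1}≡4, 4^{2}≡16, 4^{4}≡8, 4^{8}≡2. Then 4^{10} = 4^{8+2} ≡ 2 × 16 ≡ 1 (mod 31)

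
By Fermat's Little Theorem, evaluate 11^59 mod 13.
By Fermat: 11^{12} ≡ 1 mod 13. 59 = 4×12 + 11. So 11^{59} ≡ 11^{11} ≡ 6 mod 13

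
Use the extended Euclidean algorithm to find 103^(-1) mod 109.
Extended GCD: 103(18) + 109(-17) = 1. So 103^(-1) ≡ 18 mod 109. Verify: 103 × 18 = 1854 ≡ 1 mod 109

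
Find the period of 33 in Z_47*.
Powers of 33 mod 47: 33^1≡33, 33^2≡8, 33^3≡29, 33^4≡17, 33^5≡44, 33^6≡42, 33^7≡23, 33^8≡7, 33^9≡43, 33^10≡9, 33^11≡15, 33^12≡25, 33^13≡26, 33^14≡12, 33^15≡20, 33^16≡2, 33^17≡19, 33^18≡16, 33^19≡11, 33^20≡34, 33^21≡41, 33^22≡37, 33^23≡46, 33^24≡14, 33^25≡39, 33^26≡18, 33^27≡30, 33^28≡3, 33^29≡5, 33^30≡24, 33^31≡40, 33^32≡4, 33^33≡38, 33^34≡32, 33^35≡22, 33^36≡21, 33^37≡35, 33^38≡27, 33^39≡45, 33^40≡28, 33^41≡31, 33^42≡36, 33^43≡13, 33^44≡6, 33^45≡10, 33^46≡1. ord_47(33) = 46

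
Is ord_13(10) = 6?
Powers of 10 mod 13: 10^1≡10, 10^2≡9, 10^3≡12, 10^4≡3, 10^5≡4, 10^6≡1. First k with 10^k≡1 is k=6. Yes, ord_13(10) = 6.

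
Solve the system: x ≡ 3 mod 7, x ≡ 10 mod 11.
M = 7 × 11 = 77. M₁ = 11, y₁ ≡ 2 mod 7. M₂ = 7, y₂ ≡ 8 mod 11. x = 3×11×2 + 10×7×8 ≡ 10 mod 77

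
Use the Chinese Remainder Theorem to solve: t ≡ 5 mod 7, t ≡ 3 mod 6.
M = 7 × 6 = 42. M₁ = 6, y₁ ≡ 6 mod 7. M₂ = 7, y₂ ≡ 1 mod 6. t = 5×6×6 + 3×7×1 ≡ 33 mod 42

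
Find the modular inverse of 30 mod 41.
Since 41 is prime, by Fermat 30^(-1) ≡ 30^{39} ≡ 26 (mod 41). Verify: 30 × 26 = 780 ≡ 1 (mod 41)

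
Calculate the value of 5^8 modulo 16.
By repeated squaring (mod 16): 5^{1}≡5, 5^{2}≡9, 5^{4}≡1, 5^{8}≡1. So 5^{8} ≡ 1 (mod 16)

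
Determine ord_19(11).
Powers of 11 mod 19: 11^1≡11, 11^2≡7, 11^3≡1. Order = 3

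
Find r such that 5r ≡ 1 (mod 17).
Since 17 is prime, by Fermat 5^(-1) ≡ 5^{15} ≡ 7 (mod 17). Verify: 5 × 7 = 35 ≡ 1 (mod 17)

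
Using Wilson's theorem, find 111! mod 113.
(112)! = (111)! × (112) ≡ -1 (mod 113). So (111)! ≡ -1 × (112)^(-1) ≡ (-1)×(-1) = 1 (mod 113)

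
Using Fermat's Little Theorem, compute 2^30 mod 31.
By Fermat's Little Theorem, 2^{30} ≡ 1 (mod 31) since 31 is prime and gcd(2, 31) = 1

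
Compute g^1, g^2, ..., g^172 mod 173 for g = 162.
162^1, 162^2, ..., 162^{172} mod 173: [162, 121, 53, 109, 12, 41, 68, 117, 97, 144, 146, 124, 20, 126, 171, 22, 104, 67, 128, 149, 91, 37, 112, 152, 58, 54, 98, 133, 94, 4, 129, 138, 39, 90, 48, 164, 99, 122, 42, 57, 65, 150, 80, 158, 165, 88, 70, 95, 166, 77, 18, 148, 102, 89, 59, 43, 46, 13, 30, 16, 170, 33, 156, 14, 19, 137, 50, 142, 168, 55, 87, 81, 147, 113, 141, 6, 107, 34, 145, 135, 72, 73, 62, 10, 63, 172, 11, 52, 120, 64, 161, 132, 105, 56, 76, 29, 27, 49, 153, 47, 2, 151, 69, 106, 45, 24, 82, 136, 61, 21, 115, 119, 75, 40, 79, 169, 44, 35, 134, 83, 125, 9, 74, 51, 131, 116, 108, 23, 93, 15, 8, 85, 103, 78, 7, 96, 155, 25, 71, 84, 114, 130, 127, 160, 143, 157, 3, 140, 17, 159, 154, 36, 123, 31, 5, 118, 86, 92, 26, 60, 32, 167, 66, 139, 28, 38, 101, 100, 111, 163, 110, 1]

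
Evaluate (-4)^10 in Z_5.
Using Fermat: (-4)^{4} ≡ 1 (mod 5). 10 ≡ 2 (mod 4). So (-4)^{10} ≡ (-4)^{2} ≡ 1 (mod 5)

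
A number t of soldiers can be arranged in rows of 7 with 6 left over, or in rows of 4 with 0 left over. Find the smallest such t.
M = 7 × 4 = 28. M₁ = 4, y₁ ≡ 2 (mod 7). M₂ = 7, y₂ ≡ 3 (mod 4). t = 6×4×2 + 0×7×3 ≡ 20 (mod 28)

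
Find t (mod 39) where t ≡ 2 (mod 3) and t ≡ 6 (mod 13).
M = 3 × 13 = 39. M₁ = 13, y₁ ≡ 1 (mod 3). M₂ = 3, y₂ ≡ 9 (mod 13). t = 2×13×1 + 6×3×9 ≡ 32 (mod 39)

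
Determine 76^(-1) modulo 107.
Since 107 is prime, by Fermat 76^(-1) ≡ 76^{105} ≡ 69 mod 107. Verify: 76 × 69 = 5244 ≡ 1 mod 107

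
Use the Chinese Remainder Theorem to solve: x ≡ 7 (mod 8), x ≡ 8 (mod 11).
M = 8 × 11 = 88. M₁ = 11, y₁ ≡ 3 (mod 8). M₂ = 8, y₂ ≡ 7 (mod 11). x = 7×11×3 + 8×8×7 ≡ 63 (mod 88)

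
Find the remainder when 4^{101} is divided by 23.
By Fermat: 4^{22} ≡ 1 (mod 23). 101 = 4×22 + 13. So 4^{101} ≡ 4^{13} ≡ 16 (mod 23)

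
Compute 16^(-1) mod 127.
Since 127 is prime, by Fermat 16^(-1) ≡ 16^{125} ≡ 8 mod 127. Verify: 16 × 8 = 128 ≡ 1 mod 127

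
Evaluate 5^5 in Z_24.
By repeated squaring (mod 24): 5^{1}≡5, 5^{2}≡1, 5^{4}≡1. Then 5^{5} = 5^{4+1} ≡ 1 × 5 ≡ 5 (mod 24)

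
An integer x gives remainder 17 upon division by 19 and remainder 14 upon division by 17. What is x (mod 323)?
M = 19 × 17 = 323. M₁ = 17, y₁ ≡ 9 (mod 19). M₂ = 19, y₂ ≡ 9 (mod 17). x = 17×17×9 + 14×19×9 ≡ 150 (mod 323)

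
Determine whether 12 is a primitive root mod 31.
ord_31(12) divides 30. For each prime q|30: 12^{15}≡30, 12^{10}≡25, 12^{6}≡2, none ≡ 1. So 12 has order 30 and is a primitive root mod 31.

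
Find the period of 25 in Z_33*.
Powers of 25 mod 33: 25^1≡25, 25^2≡31, 25^3≡16, 25^4≡4, 25^5≡1. So the order of 25 is 5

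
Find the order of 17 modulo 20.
Powers of 17 mod 20: 17^1≡17, 17^2≡9, 17^3≡13, 17^4≡1. ord_20(17) = 4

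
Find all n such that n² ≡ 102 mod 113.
The square roots of 102 mod 113 are 21 and 92. Verify: 21² = 441 ≡ 102 mod 113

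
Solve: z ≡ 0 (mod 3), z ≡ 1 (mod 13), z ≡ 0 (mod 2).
M = 3 × 13 × 2 = 78. M₁ = 26, y₁ ≡ 2 (mod 3). M₂ = 6, y₂ ≡ 11 (mod 13). M₃ = 39, y₃ ≡ 1 (mod 2). z = 0×26×2 + 1×6×11 + 0×39×1 ≡ 66 (mod 78)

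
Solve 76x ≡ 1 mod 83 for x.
Since 83 is prime, by Fermat 76^(-1) ≡ 76^{81} ≡ 71 mod 83. Verify: 76 × 71 = 5396 ≡ 1 mod 83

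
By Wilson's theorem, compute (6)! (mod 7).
By Wilson's theorem, (6)! ≡ -1 ≡ 6 (mod 7)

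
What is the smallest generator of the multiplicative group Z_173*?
g = 2. For each prime q|172: 2^{86}≡172, 2^{4}≡16, none ≡ 1, so ord_173(2) = 172 and 2 is a primitive root.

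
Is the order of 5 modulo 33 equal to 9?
Powers of 5 mod 33: 5^1≡5, 5^2≡25, 5^3≡26, 5^4≡31, 5^5≡23, 5^6≡16, 5^7≡14, 5^8≡4, 5^9≡20, 5^10≡1. 5^9≡20≢1, so ord ≠ 9. No, the actual order is 10.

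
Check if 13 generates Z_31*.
ord_31(13) divides 30. For each prime q|30: 13^{15}≡30, 13^{10}≡5, 13^{6}≡16, none ≡ 1. So 13 has order 30 and is a primitive root mod 31.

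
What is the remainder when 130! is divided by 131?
By Wilson's theorem, (130)! ≡ -1 ≡ 130 (mod 131)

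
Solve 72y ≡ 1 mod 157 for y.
Since 157 is prime, by Fermat 72^(-1) ≡ 72^{155} ≡ 24 mod 157. Verify: 72 × 24 = 1728 ≡ 1 mod 157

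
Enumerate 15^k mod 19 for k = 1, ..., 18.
15^1, 15^2, ..., 15^{18} mod 19: [15, 16, 12, 9, 2, 11, 13, 5, 18, 4, 3, 7, 10, 17, 8, 6, 14, 1]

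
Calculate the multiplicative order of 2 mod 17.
Powers of 2 mod 17: 2^1≡2, 2^2≡4, 2^3≡8, 2^4≡16, 2^5≡15, 2^6≡13, 2^7≡9, 2^8≡1. ord_17(2) = 8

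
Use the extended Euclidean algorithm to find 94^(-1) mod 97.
Extended GCD: 94(32) + 97(-31) = 1. So 94^(-1) ≡ 32 mod 97. Verify: 94 × 32 = 3008 ≡ 1 mod 97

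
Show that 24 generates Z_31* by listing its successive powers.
24^1, 24^2, ..., 24^{30} mod 31: [24, 18, 29, 14, 26, 4, 3, 10, 23, 25, 11, 16, 12, 9, 30, 7, 13, 2, 17, 5, 27, 28, 21, 8, 6, 20, 15, 19, 22, 1]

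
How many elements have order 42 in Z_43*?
There are φ(43-1) = φ(42) = 12 primitive roots modulo 43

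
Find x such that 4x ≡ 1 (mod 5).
Since 5 is prime, by Fermat 4^(-1) ≡ 4^{3} ≡ 4 (mod 5). Verify: 4 × 4 = 16 ≡ 1 (mod 5)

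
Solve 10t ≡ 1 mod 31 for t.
Since 31 is prime, by Fermat 10^(-1) ≡ 10^{29} ≡ 28 mod 31. Verify: 10 × 28 = 280 ≡ 1 mod 31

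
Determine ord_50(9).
Powers of 9 mod 50: 9^1≡9, 9^2≡31, 9^3≡29, 9^4≡11, 9^5≡49, 9^6≡41, 9^7≡19, 9^8≡21, 9^9≡39, 9^10≡1. Order = 10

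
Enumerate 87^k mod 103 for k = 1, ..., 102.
87^1, 87^2, ..., 87^{102} mod 103: [87, 50, 24, 28, 67, 61, 54, 63, 22, 60, 70, 13, 101, 32, 3, 55, 47, 72, 84, 98, 80, 59, 86, 66, 77, 4, 39, 97, 96, 9, 62, 38, 10, 46, 88, 34, 74, 52, 95, 25, 12, 14, 85, 82, 27, 83, 11, 30, 35, 58, 102, 16, 53, 79, 75, 36, 42, 49, 40, 81, 43, 33, 90, 2, 71, 100, 48, 56, 31, 19, 5, 23, 44, 17, 37, 26, 99, 64, 6, 7, 94, 41, 65, 93, 57, 15, 69, 29, 51, 8, 78, 91, 89, 18, 21, 76, 20, 92, 73, 68, 45, 1]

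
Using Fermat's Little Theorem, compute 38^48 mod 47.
By Fermat: 38^{46} ≡ 1 mod 47. So 38^{48} = 38^{46} · 38^{2} ≡ 38^{2} ≡ 34 mod 47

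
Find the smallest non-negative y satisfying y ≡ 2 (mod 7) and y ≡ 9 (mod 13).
M = 7 × 13 = 91. M₁ = 13, y₁ ≡ 6 (mod 7). M₂ = 7, y₂ ≡ 2 (mod 13). y = 2×13×6 + 9×7×2 ≡ 9 (mod 91)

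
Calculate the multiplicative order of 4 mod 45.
Powers of 4 mod 45: 4^1≡4, 4^2≡16, 4^3≡19, 4^4≡31, 4^5≡34, 4^6≡1. So the order of 4 is 6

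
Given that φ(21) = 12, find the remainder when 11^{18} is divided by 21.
By Euler: 11^{12} ≡ 1 (mod 21) since gcd(11, 21) = 1. 18 = 1×12 + 6. So 11^{18} ≡ 11^{6} ≡ 1 (mod 21)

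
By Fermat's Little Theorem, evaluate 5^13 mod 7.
By Fermat: 5^{6} ≡ 1 mod 7. 13 = 2×6 + 1. So 5^{13} ≡ 5^{1} ≡ 5 mod 7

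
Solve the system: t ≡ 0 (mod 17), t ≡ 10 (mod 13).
M = 17 × 13 = 221. M₁ = 13, y₁ ≡ 4 (mod 17). M₂ = 17, y₂ ≡ 10 (mod 13). t = 0×13×4 + 10×17×10 ≡ 153 (mod 221)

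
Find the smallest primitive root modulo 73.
g = 5. For each prime q|72: 5^{36}≡72, 5^{24}≡8, none ≡ 1, so ord_73(5) = 72 and 5 is a primitive root.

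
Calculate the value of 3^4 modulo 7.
3^{4} = 81 ≡ 4 (mod 7)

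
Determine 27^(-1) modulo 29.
Since 29 is prime, by Fermat 27^(-1) ≡ 27^{27} ≡ 14 (mod 29). Verify: 27 × 14 = 378 ≡ 1 (mod 29)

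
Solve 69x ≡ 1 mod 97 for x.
Since 97 is prime, by Fermat 69^(-1) ≡ 69^{95} ≡ 45 mod 97. Verify: 69 × 45 = 3105 ≡ 1 mod 97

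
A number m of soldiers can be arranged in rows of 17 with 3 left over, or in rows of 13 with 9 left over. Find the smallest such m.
M = 17 × 13 = 221. M₁ = 13, y₁ ≡ 4 (mod 17). M₂ = 17, y₂ ≡ 10 (mod 13). m = 3×13×4 + 9×17×10 ≡ 139 (mod 221)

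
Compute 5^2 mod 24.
5^{2} = 25 ≡ 1 (mod 24)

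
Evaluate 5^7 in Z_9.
By repeated squaring mod 9: 5^{1}≡5, 5^{2}≡7, 5^{4}≡4. Then 5^{7} = 5^{4+2+1} ≡ 4 × 7 × 5 ≡ 5 mod 9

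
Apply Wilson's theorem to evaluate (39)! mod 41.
(40)! = (39)! × (40) ≡ -1 mod 41. So (39)! ≡ -1 × (40)^(-1) ≡ (-1)×(-1) = 1 mod 41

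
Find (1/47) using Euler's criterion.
(1/47) = 1^{23} mod 47 = 1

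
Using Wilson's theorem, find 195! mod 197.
(196)! = (195)! × (196) ≡ -1 mod 197. So (195)! ≡ -1 × (196)^(-1) ≡ (-1)×(-1) = 1 mod 197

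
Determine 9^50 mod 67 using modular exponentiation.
By repeated squaring mod 67: 9^{1}≡9, 9^{2}≡14, 9^{4}≡62, 9^{8}≡25, 9^{16}≡22, 9^{32}≡15. Then 9^{50} = 9^{32+16+2} ≡ 15 × 22 × 14 ≡ 64 mod 67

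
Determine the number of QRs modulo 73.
The squaring map on Z_73* is 2-to-1, so there are (72)/2 = 36 QRs.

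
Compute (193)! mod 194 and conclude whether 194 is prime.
(193)! mod 194 = 0. Since 0 ≢ -1 mod 194, 194 is not prime.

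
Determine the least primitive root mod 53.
g = 2. Powers: [2, 4, 8, 16, 32, 11, 22, 44, 35, ...] generates all 52 non-zero residues.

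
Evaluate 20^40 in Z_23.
Using Fermat: 20^{22} ≡ 1 mod 23. 40 ≡ 18 mod 22. So 20^{40} ≡ 20^{18} ≡ 2 mod 23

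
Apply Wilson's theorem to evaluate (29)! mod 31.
(30)! = (29)! × (30) ≡ -1 mod 31. So (29)! ≡ -1 × (30)^(-1) ≡ (-1)×(-1) = 1 mod 31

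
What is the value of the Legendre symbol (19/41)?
(19/41) = 19^{20} mod 41 = -1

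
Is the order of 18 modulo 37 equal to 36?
Powers of 18 mod 37: 18^1≡18, 18^2≡28, 18^3≡23, 18^4≡7, 18^5≡15, 18^6≡11, 18^7≡13, 18^8≡12, 18^9≡31, 18^10≡3, 18^11≡17, 18^12≡10, 18^13≡32, 18^14≡21, 18^15≡8, 18^16≡33, 18^17≡2, 18^18≡36, 18^19≡19, 18^20≡9, 18^21≡14, 18^22≡30, 18^23≡22, 18^24≡26, 18^25≡24, 18^26≡25, 18^27≡6, 18^28≡34, 18^29≡20, 18^30≡27, 18^31≡5, 18^32≡16, 18^33≡29, 18^34≡4, 18^35≡35, 18^36≡1. First k with 18^k≡1 is k=36. Yes, ord_37(18) = 36.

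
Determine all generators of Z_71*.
There are φ(70) = 24 primitive roots mod 71: {7, 11, 13, 21, 22, 28, 31, 33, 35, 42, 44, 47, 52, 53, 55, 56, 59, 61, 62, 63, 65, 67, 68, 69}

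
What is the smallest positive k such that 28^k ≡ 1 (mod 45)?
Powers of 28 mod 45: 28^1≡28, 28^2≡19, 28^3≡37, 28^4≡1. Order = 4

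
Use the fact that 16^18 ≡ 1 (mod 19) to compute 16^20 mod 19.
By Fermat: 16^{18} ≡ 1 (mod 19). So 16^{20} = 16^{18} · 16^{2} ≡ 16^{2} ≡ 9 (mod 19)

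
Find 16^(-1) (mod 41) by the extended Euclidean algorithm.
Extended GCD: 16(18) + 41(-7) = 1. So 16^(-1) ≡ 18 (mod 41). Verify: 16 × 18 = 288 ≡ 1 (mod 41)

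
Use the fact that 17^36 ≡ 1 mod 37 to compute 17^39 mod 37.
By Fermat: 17^{36} ≡ 1 mod 37. So 17^{39} = 17^{36} · 17^{3} ≡ 17^{3} ≡ 29 mod 37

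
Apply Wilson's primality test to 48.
(47)! mod 48 = 0. Since 0 ≢ -1 mod 48, 48 is not prime.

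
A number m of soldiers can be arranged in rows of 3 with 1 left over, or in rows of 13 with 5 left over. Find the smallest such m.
M = 3 × 13 = 39. M₁ = 13, y₁ ≡ 1 (mod 3). M₂ = 3, y₂ ≡ 9 (mod 13). m = 1×13×1 + 5×3×9 ≡ 31 (mod 39)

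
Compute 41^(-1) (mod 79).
Since 79 is prime, by Fermat 41^(-1) ≡ 41^{77} ≡ 27 (mod 79). Verify: 41 × 27 = 1107 ≡ 1 (mod 79)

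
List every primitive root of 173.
There are φ(172) = 84 primitive roots mod 173: {2, 3, 5, 7, 8, 11, 12, 17, 18, 19, 20, 26, 27, 28, 30, 32, 39, 42, 44, 45, 46, 48, 50, 53, 58, 59, 61, 62, 63, 65, 66, 68, 69, 70, 71, 72, 74, 75, 76, 79, 82, 86, 87, 91, 94, 97, 98, 99, 101, 102, 103, 104, 105, 107, 108, 110, 111, 112, 114, 115, 120, 123, 125, 127, 128, 129, 131, 134, 141, 143, 145, 146, 147, 153, 154, 155, 156, 161, 162, 165, 166, 168, 170, 171}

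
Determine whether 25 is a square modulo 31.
By Euler's criterion: 25^{15} ≡ 1 mod 31. Since this equals 1, 25 is a QR.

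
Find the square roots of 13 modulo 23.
The square roots of 13 mod 23 are 6 and 17. Verify: 6² = 36 ≡ 13 (mod 23)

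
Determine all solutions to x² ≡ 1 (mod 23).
The square roots of 1 mod 23 are 1 and 22. Verify: 1² = 1 ≡ 1 (mod 23)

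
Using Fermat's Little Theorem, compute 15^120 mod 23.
By Fermat: 15^{22} ≡ 1 (mod 23). 120 = 5×22 + 10. So 15^{120} ≡ 15^{10} ≡ 3 (mod 23)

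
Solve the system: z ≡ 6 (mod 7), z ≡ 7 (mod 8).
M = 7 × 8 = 56. M₁ = 8, y₁ ≡ 1 (mod 7). M₂ = 7, y₂ ≡ 7 (mod 8). z = 6×8×1 + 7×7×7 ≡ 55 (mod 56)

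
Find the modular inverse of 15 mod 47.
Since 47 is prime, by Fermat 15^(-1) ≡ 15^{45} ≡ 22 (mod 47). Verify: 15 × 22 = 330 ≡ 1 (mod 47)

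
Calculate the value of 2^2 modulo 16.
2^{2} = 4 ≡ 4 (mod 16)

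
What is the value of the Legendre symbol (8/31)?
(8/31) = 8^{15} mod 31 = 1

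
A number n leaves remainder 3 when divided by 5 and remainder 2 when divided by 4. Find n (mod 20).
M = 5 × 4 = 20. M₁ = 4, y₁ ≡ 4 (mod 5). M₂ = 5, y₂ ≡ 1 (mod 4). n = 3×4×4 + 2×5×1 ≡ 18 (mod 20)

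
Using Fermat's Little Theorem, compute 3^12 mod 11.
By Fermat: 3^{10} ≡ 1 mod 11. So 3^{12} = 3^{10} · 3^{2} ≡ 3^{2} ≡ 9 mod 11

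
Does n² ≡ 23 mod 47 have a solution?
By Euler's criterion: 23^{23} ≡ 46 mod 47. Since this equals -1 (≡ 46), 23 is not a QR.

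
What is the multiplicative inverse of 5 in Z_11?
Since 11 is prime, by Fermat 5^(-1) ≡ 5^{9} ≡ 9 mod 11. Verify: 5 × 9 = 45 ≡ 1 mod 11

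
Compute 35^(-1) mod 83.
Since 83 is prime, by Fermat 35^(-1) ≡ 35^{81} ≡ 19 mod 83. Verify: 35 × 19 = 665 ≡ 1 mod 83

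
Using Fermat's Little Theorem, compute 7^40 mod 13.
By Fermat: 7^{12} ≡ 1 mod 13. 40 = 3×12 + 4. So 7^{40} ≡ 7^{4} ≡ 9 mod 13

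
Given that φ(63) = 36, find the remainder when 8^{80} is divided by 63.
By Euler: 8^{36} ≡ 1 (mod 63) since gcd(8, 63) = 1. 80 = 2×36 + 8. So 8^{80} ≡ 8^{8} ≡ 1 (mod 63)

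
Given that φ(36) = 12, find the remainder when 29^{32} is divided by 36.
By Euler: 29^{12} ≡ 1 mod 36 since gcd(29, 36) = 1. 32 = 2×12 + 8. So 29^{32} ≡ 29^{8} ≡ 13 mod 36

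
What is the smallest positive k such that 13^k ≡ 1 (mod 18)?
Powers of 13 mod 18: 13^1≡13, 13^2≡7, 13^3≡1. ord_18(13) = 3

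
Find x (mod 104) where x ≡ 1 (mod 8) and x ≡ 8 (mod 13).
M = 8 × 13 = 104. M₁ = 13, y₁ ≡ 5 (mod 8). M₂ = 8, y₂ ≡ 5 (mod 13). x = 1×13×5 + 8×8×5 ≡ 73 (mod 104)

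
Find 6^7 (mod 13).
By repeated squaring (mod 13): 6^{1}≡6, 6^{2}≡10, 6^{4}≡9. Then 6^{7} = 6^{4+2+1} ≡ 9 × 10 × 6 ≡ 7 (mod 13)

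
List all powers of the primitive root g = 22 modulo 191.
22^1, 22^2, ..., 22^{190} mod 191: [22, 102, 143, 90, 70, 12, 73, 78, 188, 125, 76, 144, 112, 172, 155, 163, 148, 9, 7, 154, 141, 46, 57, 108, 84, 129, 164, 170, 111, 150, 53, 20, 58, 130, 186, 81, 63, 49, 123, 32, 131, 17, 183, 15, 139, 2, 44, 13, 95, 180, 140, 24, 146, 156, 185, 59, 152, 97, 33, 153, 119, 135, 105, 18, 14, 117, 91, 92, 114, 25, 168, 67, 137, 149, 31, 109, 106, 40, 116, 69, 181, 162, 126, 98, 55, 64, 71, 34, 175, 30, 87, 4, 88, 26, 190, 169, 89, 48, 101, 121, 179, 118, 113, 3, 66, 115, 47, 79, 19, 36, 28, 43, 182, 184, 37, 50, 145, 134, 83, 107, 62, 27, 21, 80, 41, 138, 171, 133, 61, 5, 110, 128, 142, 68, 159, 60, 174, 8, 176, 52, 189, 147, 178, 96, 11, 51, 167, 45, 35, 6, 132, 39, 94, 158, 38, 72, 56, 86, 173, 177, 74, 100, 99, 77, 166, 23, 124, 54, 42, 160, 82, 85, 151, 75, 122, 10, 29, 65, 93, 136, 127, 120, 157, 16, 161, 104, 187, 103, 165, 1]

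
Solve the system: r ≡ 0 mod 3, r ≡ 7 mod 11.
M = 3 × 11 = 33. M₁ = 11, y₁ ≡ 2 mod 3. M₂ = 3, y₂ ≡ 4 mod 11. r = 0×11×2 + 7×3×4 ≡ 18 mod 33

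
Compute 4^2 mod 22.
4^{2} = 16 ≡ 16 (mod 22)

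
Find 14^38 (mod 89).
By repeated squaring (mod 89): 14^{1}≡14, 14^{2}≡18, 14^{4}≡57, 14^{8}≡45, 14^{16}≡67, 14^{32}≡39. Then 14^{38} = 14^{32+4+2} ≡ 39 × 57 × 18 ≡ 53 (mod 89)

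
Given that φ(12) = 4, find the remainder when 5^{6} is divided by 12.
By Euler: 5^{4} ≡ 1 mod 12 since gcd(5, 12) = 1. 6 = 1×4 + 2. So 5^{6} ≡ 5^{2} ≡ 1 mod 12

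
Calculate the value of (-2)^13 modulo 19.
By repeated squaring (mod 19): (-2)^{1}≡17, (-2)^{2}≡4, (-2)^{4}≡16, (-2)^{8}≡9. Then (-2)^{13} = (-2)^{8+4+1} ≡ 9 × 16 × 17 ≡ 16 (mod 19)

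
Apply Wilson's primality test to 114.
(113)! mod 114 = 0. Since 0 ≢ -1 (mod 114), 114 is not prime.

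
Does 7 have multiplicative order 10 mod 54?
Powers of 7 mod 54: 7^1≡7, 7^2≡49, 7^3≡19, 7^4≡25, 7^5≡13, 7^6≡37, 7^7≡43, 7^8≡31, 7^9≡1. Already 7^9≡1, so the order is 9 < 10. No, the actual order is 9.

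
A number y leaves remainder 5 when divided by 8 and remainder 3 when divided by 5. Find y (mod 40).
M = 8 × 5 = 40. M₁ = 5, y₁ ≡ 5 (mod 8). M₂ = 8, y₂ ≡ 2 (mod 5). y = 5×5×5 + 3×8×2 ≡ 13 (mod 40)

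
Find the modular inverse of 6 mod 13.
Since 13 is prime, by Fermat 6^(-1) ≡ 6^{11} ≡ 11 (mod 13). Verify: 6 × 11 = 66 ≡ 1 (mod 13)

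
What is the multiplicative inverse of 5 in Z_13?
Since 13 is prime, by Fermat 5^(-1) ≡ 5^{11} ≡ 8 mod 13. Verify: 5 × 8 = 40 ≡ 1 mod 13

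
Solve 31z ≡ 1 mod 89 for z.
Since 89 is prime, by Fermat 31^(-1) ≡ 31^{87} ≡ 23 mod 89. Verify: 31 × 23 = 713 ≡ 1 mod 89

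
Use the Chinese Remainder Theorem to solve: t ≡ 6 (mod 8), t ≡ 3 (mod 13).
M = 8 × 13 = 104. M₁ = 13, y₁ ≡ 5 (mod 8). M₂ = 8, y₂ ≡ 5 (mod 13). t = 6×13×5 + 3×8×5 ≡ 94 (mod 104)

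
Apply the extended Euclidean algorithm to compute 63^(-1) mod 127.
Extended GCD: 63(-2) + 127(1) = 1. So 63^(-1) ≡ -2 ≡ 125 (mod 127). Verify: 63 × 125 = 7875 ≡ 1 (mod 127)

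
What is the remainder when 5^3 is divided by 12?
5^{3} = 125 ≡ 5 (mod 12)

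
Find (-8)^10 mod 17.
By repeated squaring mod 17: (-8)^{1}≡9, (-8)^{2}≡13, (-8)^{4}≡16, (-8)^{8}≡1. Then (-8)^{10} = (-8)^{8+2} ≡ 1 × 13 ≡ 13 mod 17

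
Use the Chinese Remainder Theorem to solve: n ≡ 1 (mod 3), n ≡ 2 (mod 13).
M = 3 × 13 = 39. M₁ = 13, y₁ ≡ 1 (mod 3). M₂ = 3, y₂ ≡ 9 (mod 13). n = 1×13×1 + 2×3×9 ≡ 28 (mod 39)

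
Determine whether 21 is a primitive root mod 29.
ord_29(21) divides 28. For each prime q|28: 21^{14}≡28, 21^{4}≡7, none ≡ 1. So 21 has order 28 and is a primitive root mod 29.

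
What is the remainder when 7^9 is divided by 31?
By repeated squaring (mod 31): 7^{1}≡7, 7^{2}≡18, 7^{4}≡14, 7^{8}≡10. Then 7^{9} = 7^{8+1} ≡ 10 × 7 ≡ 8 (mod 31)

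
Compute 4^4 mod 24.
4^{4} = 256 ≡ 16 (mod 24)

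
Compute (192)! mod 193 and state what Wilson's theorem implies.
(192)! mod 193 = 192. Since this equals -1 mod 193, Wilson confirms 193 is prime.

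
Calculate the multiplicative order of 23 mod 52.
Powers of 23 mod 52: 23^1≡23, 23^2≡9, 23^3≡51, 23^4≡29, 23^5≡43, 23^6≡1. So the order of 23 is 6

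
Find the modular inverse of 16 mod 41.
Since 41 is prime, by Fermat 16^(-1) ≡ 16^{39} ≡ 18 mod 41. Verify: 16 × 18 = 288 ≡ 1 mod 41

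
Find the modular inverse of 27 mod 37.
Since 37 is prime, by Fermat 27^(-1) ≡ 27^{35} ≡ 11 (mod 37). Verify: 27 × 11 = 297 ≡ 1 (mod 37)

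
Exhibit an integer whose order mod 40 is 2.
9 has order 2 mod 40 since 9^{2} ≡ 1 (mod 40) and no smaller power works.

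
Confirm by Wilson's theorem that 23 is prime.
(22)! mod 23 = 22. Since this equals -1 mod 23, Wilson confirms 23 is prime.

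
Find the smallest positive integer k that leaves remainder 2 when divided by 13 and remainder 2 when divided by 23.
M = 13 × 23 = 299. M₁ = 23, y₁ ≡ 4 (mod 13). M₂ = 13, y₂ ≡ 16 (mod 23). k = 2×23×4 + 2×13×16 ≡ 2 (mod 299)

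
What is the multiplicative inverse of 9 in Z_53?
Since 53 is prime, by Fermat 9^(-1) ≡ 9^{51} ≡ 6 mod 53. Verify: 9 × 6 = 54 ≡ 1 mod 53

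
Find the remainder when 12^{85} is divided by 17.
By Fermat: 12^{16} ≡ 1 mod 17. 85 = 5×16 + 5. So 12^{85} ≡ 12^{5} ≡ 3 mod 17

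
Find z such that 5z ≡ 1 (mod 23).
Since 23 is prime, by Fermat 5^(-1) ≡ 5^{21} ≡ 14 (mod 23). Verify: 5 × 14 = 70 ≡ 1 (mod 23)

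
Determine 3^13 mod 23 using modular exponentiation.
By repeated squaring mod 23: 3^{1}≡3, 3^{2}≡9, 3^{4}≡12, 3^{8}≡6. Then 3^{13} = 3^{8+4+1} ≡ 6 × 12 × 3 ≡ 9 mod 23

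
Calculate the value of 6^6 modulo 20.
By repeated squaring (mod 20): 6^{1}≡6, 6^{2}≡16, 6^{4}≡16. Then 6^{6} = 6^{4+2} ≡ 16 × 16 ≡ 16 (mod 20)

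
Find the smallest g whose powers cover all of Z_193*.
g = 5. For each prime q|192: 5^{96}≡192, 5^{64}≡84, none ≡ 1, so ord_193(5) = 192 and 5 is a primitive root.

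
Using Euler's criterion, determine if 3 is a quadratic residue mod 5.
By Euler's criterion: 3^{2} ≡ 4 (mod 5). Since this equals -1 (≡ 4), 3 is not a QR.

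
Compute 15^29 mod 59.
By repeated squaring (mod 59): 15^{1}≡15, 15^{2}≡48, 15^{4}≡3, 15^{8}≡9, 15^{16}≡22. Then 15^{29} = 15^{16+8+4+1} ≡ 22 × 9 × 3 × 15 ≡ 1 (mod 59)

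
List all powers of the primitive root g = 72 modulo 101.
72^1, 72^2, ..., 72^{100} mod 101: [72, 33, 53, 79, 32, 82, 46, 80, 3, 14, 99, 58, 35, 96, 44, 37, 38, 9, 42, 95, 73, 4, 86, 31, 10, 13, 27, 25, 83, 17, 12, 56, 93, 30, 39, 81, 75, 47, 51, 36, 67, 77, 90, 16, 41, 23, 40, 52, 7, 100, 29, 68, 48, 22, 69, 19, 55, 21, 98, 87, 2, 43, 66, 5, 57, 64, 63, 92, 59, 6, 28, 97, 15, 70, 91, 88, 74, 76, 18, 84, 89, 45, 8, 71, 62, 20, 26, 54, 50, 65, 34, 24, 11, 85, 60, 78, 61, 49, 94, 1]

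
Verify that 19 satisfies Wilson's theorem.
(18)! mod 19 = 18. Since this equals -1 (mod 19), Wilson confirms 19 is prime.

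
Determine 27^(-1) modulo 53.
Since 53 is prime, by Fermat 27^(-1) ≡ 27^{51} ≡ 2 mod 53. Verify: 27 × 2 = 54 ≡ 1 mod 53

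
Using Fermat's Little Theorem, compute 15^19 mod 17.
By Fermat: 15^{16} ≡ 1 (mod 17). So 15^{19} = 15^{16} · 15^{3} ≡ 15^{3} ≡ 9 (mod 17)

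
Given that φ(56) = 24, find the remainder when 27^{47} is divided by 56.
By Euler: 27^{24} ≡ 1 (mod 56) since gcd(27, 56) = 1. 47 = 1×24 + 23. So 27^{47} ≡ 27^{23} ≡ 27 (mod 56)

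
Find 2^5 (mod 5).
Using Fermat: 2^{4} ≡ 1 (mod 5). 5 ≡ 1 (mod 4). So 2^{5} ≡ 2^{1} ≡ 2 (mod 5)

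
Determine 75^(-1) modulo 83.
Since 83 is prime, by Fermat 75^(-1) ≡ 75^{81} ≡ 31 mod 83. Verify: 75 × 31 = 2325 ≡ 1 mod 83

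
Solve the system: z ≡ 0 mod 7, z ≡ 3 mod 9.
M = 7 × 9 = 63. M₁ = 9, y₁ ≡ 4 mod 7. M₂ = 7, y₂ ≡ 4 mod 9. z = 0×9×4 + 3×7×4 ≡ 21 mod 63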